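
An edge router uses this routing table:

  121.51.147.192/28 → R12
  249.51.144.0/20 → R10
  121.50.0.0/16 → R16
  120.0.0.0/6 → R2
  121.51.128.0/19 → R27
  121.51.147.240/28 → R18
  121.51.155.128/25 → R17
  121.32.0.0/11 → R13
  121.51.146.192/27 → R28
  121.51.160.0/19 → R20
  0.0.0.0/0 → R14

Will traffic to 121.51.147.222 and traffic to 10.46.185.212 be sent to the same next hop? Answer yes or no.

121.51.147.222: longest match 121.51.128.0/19 -> R27
10.46.185.212: longest match 0.0.0.0/0 -> R14

no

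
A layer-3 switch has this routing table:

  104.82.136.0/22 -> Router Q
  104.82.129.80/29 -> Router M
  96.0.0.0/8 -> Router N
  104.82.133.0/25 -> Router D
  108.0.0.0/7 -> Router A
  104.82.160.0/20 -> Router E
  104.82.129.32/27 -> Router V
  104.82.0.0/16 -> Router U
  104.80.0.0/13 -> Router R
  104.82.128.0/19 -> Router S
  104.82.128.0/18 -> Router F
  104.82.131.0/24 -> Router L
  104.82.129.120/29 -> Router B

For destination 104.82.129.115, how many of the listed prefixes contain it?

Prefixes containing 104.82.129.115:
  104.80.0.0/13 (104.80.0.0 - 104.87.255.255)
  104.82.0.0/16 (104.82.0.0 - 104.82.255.255)
  104.82.128.0/18 (104.82.128.0 - 104.82.191.255)
  104.82.128.0/19 (104.82.128.0 - 104.82.159.255)
Total matching entries: 4.

4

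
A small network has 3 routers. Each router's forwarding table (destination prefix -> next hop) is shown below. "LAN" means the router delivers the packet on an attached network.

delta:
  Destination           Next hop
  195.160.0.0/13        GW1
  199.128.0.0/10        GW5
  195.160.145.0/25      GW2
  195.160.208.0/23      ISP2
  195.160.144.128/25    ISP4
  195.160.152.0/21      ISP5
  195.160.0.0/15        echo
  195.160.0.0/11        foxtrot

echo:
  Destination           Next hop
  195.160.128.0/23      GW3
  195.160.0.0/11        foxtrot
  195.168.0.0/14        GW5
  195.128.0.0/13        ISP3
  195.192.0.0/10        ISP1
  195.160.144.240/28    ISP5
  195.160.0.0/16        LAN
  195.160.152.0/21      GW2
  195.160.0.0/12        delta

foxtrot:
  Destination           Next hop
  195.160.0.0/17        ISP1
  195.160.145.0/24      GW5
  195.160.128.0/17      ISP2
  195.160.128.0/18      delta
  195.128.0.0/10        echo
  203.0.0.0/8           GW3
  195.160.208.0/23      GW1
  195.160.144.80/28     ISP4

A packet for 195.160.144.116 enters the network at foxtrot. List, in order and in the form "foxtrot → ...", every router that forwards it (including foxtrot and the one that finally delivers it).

foxtrot → delta → echo

At foxtrot: longest match for 195.160.144.116 is 195.160.128.0/18 -> delta
At delta: longest match for 195.160.144.116 is 195.160.0.0/15 -> echo
At echo: longest match for 195.160.144.116 is 195.160.0.0/16 -> LAN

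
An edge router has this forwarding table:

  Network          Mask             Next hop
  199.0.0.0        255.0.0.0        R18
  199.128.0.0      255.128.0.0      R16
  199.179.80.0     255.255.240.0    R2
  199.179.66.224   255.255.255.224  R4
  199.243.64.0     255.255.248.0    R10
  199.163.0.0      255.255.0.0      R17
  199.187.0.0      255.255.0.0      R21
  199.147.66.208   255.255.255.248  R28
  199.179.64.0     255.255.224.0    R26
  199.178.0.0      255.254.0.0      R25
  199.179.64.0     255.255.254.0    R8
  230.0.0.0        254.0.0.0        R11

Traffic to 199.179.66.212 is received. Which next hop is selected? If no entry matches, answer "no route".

Routes whose prefix contains 199.179.66.212:
  199.0.0.0/8 (199.0.0.0 - 199.255.255.255) -> R18
  199.128.0.0/9 (199.128.0.0 - 199.255.255.255) -> R16
  199.178.0.0/15 (199.178.0.0 - 199.179.255.255) -> R25
  199.179.64.0/19 (199.179.64.0 - 199.179.95.255) -> R26
More-specific entries that do NOT match:
  199.147.66.208/29 (199.147.66.208 - 199.147.66.215) does not contain 199.179.66.212
  199.179.66.224/27 (199.179.66.224 - 199.179.66.255) does not contain 199.179.66.212
  199.179.64.0/23 (199.179.64.0 - 199.179.65.255) does not contain 199.179.66.212
  199.243.64.0/21 (199.243.64.0 - 199.243.71.255) does not contain 199.179.66.212
  199.179.80.0/20 (199.179.80.0 - 199.179.95.255) does not contain 199.179.66.212
Longest matching prefix is /19 -> next hop R26.

R26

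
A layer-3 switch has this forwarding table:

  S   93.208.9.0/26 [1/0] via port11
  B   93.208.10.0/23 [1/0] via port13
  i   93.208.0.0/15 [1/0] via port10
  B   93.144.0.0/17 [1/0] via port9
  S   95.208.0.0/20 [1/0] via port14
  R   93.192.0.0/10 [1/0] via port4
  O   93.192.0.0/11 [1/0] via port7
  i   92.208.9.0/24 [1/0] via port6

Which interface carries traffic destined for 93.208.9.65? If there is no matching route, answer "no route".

Routes whose prefix contains 93.208.9.65:
  93.192.0.0/10 (93.192.0.0 - 93.255.255.255) -> port4
  93.192.0.0/11 (93.192.0.0 - 93.223.255.255) -> port7
  93.208.0.0/15 (93.208.0.0 - 93.209.255.255) -> port10
More-specific entries that do NOT match:
  93.208.9.0/26 (93.208.9.0 - 93.208.9.63) does not contain 93.208.9.65
  92.208.9.0/24 (92.208.9.0 - 92.208.9.255) does not contain 93.208.9.65
  93.208.10.0/23 (93.208.10.0 - 93.208.11.255) does not contain 93.208.9.65
  95.208.0.0/20 (95.208.0.0 - 95.208.15.255) does not contain 93.208.9.65
  93.144.0.0/17 (93.144.0.0 - 93.144.127.255) does not contain 93.208.9.65
Longest matching prefix is /15 -> interface port10.

port10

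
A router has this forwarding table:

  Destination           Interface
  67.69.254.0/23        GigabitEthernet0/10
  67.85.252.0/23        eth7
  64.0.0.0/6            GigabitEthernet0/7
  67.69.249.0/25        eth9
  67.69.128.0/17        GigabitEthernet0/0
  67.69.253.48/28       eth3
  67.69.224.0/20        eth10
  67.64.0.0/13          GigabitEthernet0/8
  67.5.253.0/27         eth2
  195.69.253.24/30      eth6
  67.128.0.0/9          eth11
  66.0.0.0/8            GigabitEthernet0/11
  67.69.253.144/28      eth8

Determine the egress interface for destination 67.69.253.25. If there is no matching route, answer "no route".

Routes whose prefix contains 67.69.253.25:
  64.0.0.0/6 (64.0.0.0 - 67.255.255.255) -> GigabitEthernet0/7
  67.64.0.0/13 (67.64.0.0 - 67.71.255.255) -> GigabitEthernet0/8
  67.69.128.0/17 (67.69.128.0 - 67.69.255.255) -> GigabitEthernet0/0
More-specific entries that do NOT match:
  195.69.253.24/30 (195.69.253.24 - 195.69.253.27) does not contain 67.69.253.25
  67.69.253.48/28 (67.69.253.48 - 67.69.253.63) does not contain 67.69.253.25
  67.69.253.144/28 (67.69.253.144 - 67.69.253.159) does not contain 67.69.253.25
  67.5.253.0/27 (67.5.253.0 - 67.5.253.31) does not contain 67.69.253.25
  67.69.249.0/25 (67.69.249.0 - 67.69.249.127) does not contain 67.69.253.25
  67.69.254.0/23 (67.69.254.0 - 67.69.255.255) does not contain 67.69.253.25
  67.85.252.0/23 (67.85.252.0 - 67.85.253.255) does not contain 67.69.253.25
  67.69.224.0/20 (67.69.224.0 - 67.69.239.255) does not contain 67.69.253.25
Longest matching prefix is /17 -> interface GigabitEthernet0/0.

GigabitEthernet0/0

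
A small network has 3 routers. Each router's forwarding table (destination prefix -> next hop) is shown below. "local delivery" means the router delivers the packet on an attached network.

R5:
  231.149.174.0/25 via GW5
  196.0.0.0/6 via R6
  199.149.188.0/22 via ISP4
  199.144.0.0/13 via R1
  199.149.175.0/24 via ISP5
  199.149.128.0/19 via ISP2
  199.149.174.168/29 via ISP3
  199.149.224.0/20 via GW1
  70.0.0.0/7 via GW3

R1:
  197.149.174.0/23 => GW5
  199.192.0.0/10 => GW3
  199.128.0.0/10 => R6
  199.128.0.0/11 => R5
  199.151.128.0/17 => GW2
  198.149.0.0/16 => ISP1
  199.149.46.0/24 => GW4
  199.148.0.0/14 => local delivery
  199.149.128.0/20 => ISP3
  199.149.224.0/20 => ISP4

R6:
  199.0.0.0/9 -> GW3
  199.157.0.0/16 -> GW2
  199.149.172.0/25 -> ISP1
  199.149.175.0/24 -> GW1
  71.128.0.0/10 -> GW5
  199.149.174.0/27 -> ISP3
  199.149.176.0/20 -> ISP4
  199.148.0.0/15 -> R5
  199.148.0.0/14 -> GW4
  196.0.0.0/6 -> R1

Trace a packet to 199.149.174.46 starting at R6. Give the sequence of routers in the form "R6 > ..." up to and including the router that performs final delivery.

At R6: longest match for 199.149.174.46 is 199.148.0.0/15 -> R5
At R5: longest match for 199.149.174.46 is 199.144.0.0/13 -> R1
At R1: longest match for 199.149.174.46 is 199.148.0.0/14 -> local delivery

R6 > R5 > R1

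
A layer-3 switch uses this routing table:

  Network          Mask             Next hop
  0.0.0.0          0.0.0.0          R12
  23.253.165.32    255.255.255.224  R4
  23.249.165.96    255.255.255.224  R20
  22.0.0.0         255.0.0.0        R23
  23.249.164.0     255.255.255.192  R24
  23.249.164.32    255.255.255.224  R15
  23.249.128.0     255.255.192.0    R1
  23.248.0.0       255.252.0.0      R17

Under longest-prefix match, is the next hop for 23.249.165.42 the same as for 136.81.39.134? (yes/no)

no

23.249.165.42: longest match 23.249.128.0/18 -> R1
136.81.39.134: longest match 0.0.0.0/0 -> R12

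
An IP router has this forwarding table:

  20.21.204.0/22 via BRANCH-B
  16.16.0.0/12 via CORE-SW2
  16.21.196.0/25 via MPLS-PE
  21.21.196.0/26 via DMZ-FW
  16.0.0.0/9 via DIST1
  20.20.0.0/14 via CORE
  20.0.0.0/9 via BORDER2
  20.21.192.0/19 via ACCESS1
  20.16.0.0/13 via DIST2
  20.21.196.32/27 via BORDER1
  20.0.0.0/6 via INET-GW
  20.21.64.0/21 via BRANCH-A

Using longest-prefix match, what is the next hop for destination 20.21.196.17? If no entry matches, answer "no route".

Routes whose prefix contains 20.21.196.17:
  20.0.0.0/6 (20.0.0.0 - 23.255.255.255) -> INET-GW
  20.0.0.0/9 (20.0.0.0 - 20.127.255.255) -> BORDER2
  20.16.0.0/13 (20.16.0.0 - 20.23.255.255) -> DIST2
  20.20.0.0/14 (20.20.0.0 - 20.23.255.255) -> CORE
  20.21.192.0/19 (20.21.192.0 - 20.21.223.255) -> ACCESS1
More-specific entries that do NOT match:
  20.21.196.32/27 (20.21.196.32 - 20.21.196.63) does not contain 20.21.196.17
  21.21.196.0/26 (21.21.196.0 - 21.21.196.63) does not contain 20.21.196.17
  16.21.196.0/25 (16.21.196.0 - 16.21.196.127) does not contain 20.21.196.17
  20.21.204.0/22 (20.21.204.0 - 20.21.207.255) does not contain 20.21.196.17
  20.21.64.0/21 (20.21.64.0 - 20.21.71.255) does not contain 20.21.196.17
Longest matching prefix is /19 -> next hop ACCESS1.

ACCESS1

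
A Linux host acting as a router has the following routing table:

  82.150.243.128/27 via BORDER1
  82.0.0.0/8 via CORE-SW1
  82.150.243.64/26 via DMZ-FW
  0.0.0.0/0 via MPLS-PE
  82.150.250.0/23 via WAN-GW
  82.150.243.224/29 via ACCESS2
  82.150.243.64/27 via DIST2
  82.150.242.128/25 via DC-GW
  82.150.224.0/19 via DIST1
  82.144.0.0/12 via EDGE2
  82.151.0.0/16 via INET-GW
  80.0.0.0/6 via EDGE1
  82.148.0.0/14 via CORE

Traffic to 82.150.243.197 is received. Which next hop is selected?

DIST1

Routes whose prefix contains 82.150.243.197:
  0.0.0.0/0 (default, matches everything) -> MPLS-PE
  80.0.0.0/6 (80.0.0.0 - 83.255.255.255) -> EDGE1
  82.0.0.0/8 (82.0.0.0 - 82.255.255.255) -> CORE-SW1
  82.144.0.0/12 (82.144.0.0 - 82.159.255.255) -> EDGE2
  82.148.0.0/14 (82.148.0.0 - 82.151.255.255) -> CORE
  82.150.224.0/19 (82.150.224.0 - 82.150.255.255) -> DIST1
More-specific entries that do NOT match:
  82.150.243.224/29 (82.150.243.224 - 82.150.243.231) does not contain 82.150.243.197
  82.150.243.128/27 (82.150.243.128 - 82.150.243.159) does not contain 82.150.243.197
  82.150.243.64/27 (82.150.243.64 - 82.150.243.95) does not contain 82.150.243.197
  82.150.243.64/26 (82.150.243.64 - 82.150.243.127) does not contain 82.150.243.197
  82.150.242.128/25 (82.150.242.128 - 82.150.242.255) does not contain 82.150.243.197
  82.150.250.0/23 (82.150.250.0 - 82.150.251.255) does not contain 82.150.243.197
Longest matching prefix is /19 -> next hop DIST1.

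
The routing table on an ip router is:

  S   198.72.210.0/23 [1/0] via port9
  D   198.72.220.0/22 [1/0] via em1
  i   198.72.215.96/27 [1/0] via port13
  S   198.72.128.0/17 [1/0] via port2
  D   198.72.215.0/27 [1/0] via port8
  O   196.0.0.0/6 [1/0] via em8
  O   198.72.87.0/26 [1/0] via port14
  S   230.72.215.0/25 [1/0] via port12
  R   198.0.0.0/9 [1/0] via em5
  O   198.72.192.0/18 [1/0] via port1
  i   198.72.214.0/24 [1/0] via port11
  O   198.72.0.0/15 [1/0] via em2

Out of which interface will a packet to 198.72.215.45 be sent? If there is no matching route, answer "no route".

port1

Routes whose prefix contains 198.72.215.45:
  196.0.0.0/6 (196.0.0.0 - 199.255.255.255) -> em8
  198.0.0.0/9 (198.0.0.0 - 198.127.255.255) -> em5
  198.72.0.0/15 (198.72.0.0 - 198.73.255.255) -> em2
  198.72.128.0/17 (198.72.128.0 - 198.72.255.255) -> port2
  198.72.192.0/18 (198.72.192.0 - 198.72.255.255) -> port1
More-specific entries that do NOT match:
  198.72.215.96/27 (198.72.215.96 - 198.72.215.127) does not contain 198.72.215.45
  198.72.215.0/27 (198.72.215.0 - 198.72.215.31) does not contain 198.72.215.45
  198.72.87.0/26 (198.72.87.0 - 198.72.87.63) does not contain 198.72.215.45
  230.72.215.0/25 (230.72.215.0 - 230.72.215.127) does not contain 198.72.215.45
  198.72.214.0/24 (198.72.214.0 - 198.72.214.255) does not contain 198.72.215.45
  198.72.210.0/23 (198.72.210.0 - 198.72.211.255) does not contain 198.72.215.45
  198.72.220.0/22 (198.72.220.0 - 198.72.223.255) does not contain 198.72.215.45
Longest matching prefix is /18 -> interface port1.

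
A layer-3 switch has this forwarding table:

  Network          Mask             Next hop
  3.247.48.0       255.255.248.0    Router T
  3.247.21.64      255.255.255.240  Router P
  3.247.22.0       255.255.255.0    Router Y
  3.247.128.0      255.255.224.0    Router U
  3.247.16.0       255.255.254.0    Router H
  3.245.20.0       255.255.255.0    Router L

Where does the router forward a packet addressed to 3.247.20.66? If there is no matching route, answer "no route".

No entry's prefix contains 3.247.20.66; there is no default route.

no route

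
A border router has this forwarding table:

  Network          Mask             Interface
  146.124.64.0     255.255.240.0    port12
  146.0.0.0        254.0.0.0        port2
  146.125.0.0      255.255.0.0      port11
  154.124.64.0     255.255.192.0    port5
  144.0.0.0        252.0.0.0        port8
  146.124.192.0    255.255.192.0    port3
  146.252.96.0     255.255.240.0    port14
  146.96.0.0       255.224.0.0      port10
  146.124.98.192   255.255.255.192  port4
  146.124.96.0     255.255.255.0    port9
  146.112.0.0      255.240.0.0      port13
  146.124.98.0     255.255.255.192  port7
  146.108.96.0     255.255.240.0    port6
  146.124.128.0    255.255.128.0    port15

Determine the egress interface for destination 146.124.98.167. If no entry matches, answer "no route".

port13

Routes whose prefix contains 146.124.98.167:
  144.0.0.0/6 (144.0.0.0 - 147.255.255.255) -> port8
  146.0.0.0/7 (146.0.0.0 - 147.255.255.255) -> port2
  146.96.0.0/11 (146.96.0.0 - 146.127.255.255) -> port10
  146.112.0.0/12 (146.112.0.0 - 146.127.255.255) -> port13
More-specific entries that do NOT match:
  146.124.98.192/26 (146.124.98.192 - 146.124.98.255) does not contain 146.124.98.167
  146.124.98.0/26 (146.124.98.0 - 146.124.98.63) does not contain 146.124.98.167
  146.124.96.0/24 (146.124.96.0 - 146.124.96.255) does not contain 146.124.98.167
  146.124.64.0/20 (146.124.64.0 - 146.124.79.255) does not contain 146.124.98.167
  146.252.96.0/20 (146.252.96.0 - 146.252.111.255) does not contain 146.124.98.167
  146.108.96.0/20 (146.108.96.0 - 146.108.111.255) does not contain 146.124.98.167
  154.124.64.0/18 (154.124.64.0 - 154.124.127.255) does not contain 146.124.98.167
  146.124.192.0/18 (146.124.192.0 - 146.124.255.255) does not contain 146.124.98.167
  146.124.128.0/17 (146.124.128.0 - 146.124.255.255) does not contain 146.124.98.167
  146.125.0.0/16 (146.125.0.0 - 146.125.255.255) does not contain 146.124.98.167
Longest matching prefix is /12 -> interface port13.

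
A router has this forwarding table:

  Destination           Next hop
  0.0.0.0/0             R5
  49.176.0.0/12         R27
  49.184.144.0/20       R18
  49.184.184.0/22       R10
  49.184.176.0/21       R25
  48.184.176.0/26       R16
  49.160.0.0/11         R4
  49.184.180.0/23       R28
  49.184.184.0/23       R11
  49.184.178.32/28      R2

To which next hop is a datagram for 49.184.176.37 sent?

Routes whose prefix contains 49.184.176.37:
  0.0.0.0/0 (default, matches everything) -> R5
  49.160.0.0/11 (49.160.0.0 - 49.191.255.255) -> R4
  49.176.0.0/12 (49.176.0.0 - 49.191.255.255) -> R27
  49.184.176.0/21 (49.184.176.0 - 49.184.183.255) -> R25
More-specific entries that do NOT match:
  49.184.178.32/28 (49.184.178.32 - 49.184.178.47) does not contain 49.184.176.37
  48.184.176.0/26 (48.184.176.0 - 48.184.176.63) does not contain 49.184.176.37
  49.184.180.0/23 (49.184.180.0 - 49.184.181.255) does not contain 49.184.176.37
  49.184.184.0/23 (49.184.184.0 - 49.184.185.255) does not contain 49.184.176.37
  49.184.184.0/22 (49.184.184.0 - 49.184.187.255) does not contain 49.184.176.37
Longest matching prefix is /21 -> next hop R25.

R25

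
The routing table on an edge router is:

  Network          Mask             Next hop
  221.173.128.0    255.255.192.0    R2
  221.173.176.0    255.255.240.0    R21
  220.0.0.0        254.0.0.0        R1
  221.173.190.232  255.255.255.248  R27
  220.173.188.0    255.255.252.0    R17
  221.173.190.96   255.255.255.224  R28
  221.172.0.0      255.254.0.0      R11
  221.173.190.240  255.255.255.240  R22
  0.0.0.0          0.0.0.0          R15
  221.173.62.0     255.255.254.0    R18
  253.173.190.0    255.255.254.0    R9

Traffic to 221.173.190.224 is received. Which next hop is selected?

Routes whose prefix contains 221.173.190.224:
  0.0.0.0/0 (default, matches everything) -> R15
  220.0.0.0/7 (220.0.0.0 - 221.255.255.255) -> R1
  221.172.0.0/15 (221.172.0.0 - 221.173.255.255) -> R11
  221.173.128.0/18 (221.173.128.0 - 221.173.191.255) -> R2
  221.173.176.0/20 (221.173.176.0 - 221.173.191.255) -> R21
More-specific entries that do NOT match:
  221.173.190.232/29 (221.173.190.232 - 221.173.190.239) does not contain 221.173.190.224
  221.173.190.240/28 (221.173.190.240 - 221.173.190.255) does not contain 221.173.190.224
  221.173.190.96/27 (221.173.190.96 - 221.173.190.127) does not contain 221.173.190.224
  221.173.62.0/23 (221.173.62.0 - 221.173.63.255) does not contain 221.173.190.224
  253.173.190.0/23 (253.173.190.0 - 253.173.191.255) does not contain 221.173.190.224
  220.173.188.0/22 (220.173.188.0 - 220.173.191.255) does not contain 221.173.190.224
Longest matching prefix is /20 -> next hop R21.

R21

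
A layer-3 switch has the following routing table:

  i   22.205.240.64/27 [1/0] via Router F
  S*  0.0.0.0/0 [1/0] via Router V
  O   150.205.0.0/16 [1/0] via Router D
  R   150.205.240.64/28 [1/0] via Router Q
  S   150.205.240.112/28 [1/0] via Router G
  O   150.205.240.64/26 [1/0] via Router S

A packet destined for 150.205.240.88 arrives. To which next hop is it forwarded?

Router S

Routes whose prefix contains 150.205.240.88:
  0.0.0.0/0 (default, matches everything) -> Router V
  150.205.0.0/16 (150.205.0.0 - 150.205.255.255) -> Router D
  150.205.240.64/26 (150.205.240.64 - 150.205.240.127) -> Router S
More-specific entries that do NOT match:
  150.205.240.64/28 (150.205.240.64 - 150.205.240.79) does not contain 150.205.240.88
  150.205.240.112/28 (150.205.240.112 - 150.205.240.127) does not contain 150.205.240.88
  22.205.240.64/27 (22.205.240.64 - 22.205.240.95) does not contain 150.205.240.88
Longest matching prefix is /26 -> next hop Router S.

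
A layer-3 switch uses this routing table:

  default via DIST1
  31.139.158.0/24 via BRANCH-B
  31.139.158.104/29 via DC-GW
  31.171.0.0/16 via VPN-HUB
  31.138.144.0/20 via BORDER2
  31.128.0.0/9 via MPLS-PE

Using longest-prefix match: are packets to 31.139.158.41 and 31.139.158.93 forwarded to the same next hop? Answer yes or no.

31.139.158.41: longest match 31.139.158.0/24 -> BRANCH-B
31.139.158.93: longest match 31.139.158.0/24 -> BRANCH-B

yes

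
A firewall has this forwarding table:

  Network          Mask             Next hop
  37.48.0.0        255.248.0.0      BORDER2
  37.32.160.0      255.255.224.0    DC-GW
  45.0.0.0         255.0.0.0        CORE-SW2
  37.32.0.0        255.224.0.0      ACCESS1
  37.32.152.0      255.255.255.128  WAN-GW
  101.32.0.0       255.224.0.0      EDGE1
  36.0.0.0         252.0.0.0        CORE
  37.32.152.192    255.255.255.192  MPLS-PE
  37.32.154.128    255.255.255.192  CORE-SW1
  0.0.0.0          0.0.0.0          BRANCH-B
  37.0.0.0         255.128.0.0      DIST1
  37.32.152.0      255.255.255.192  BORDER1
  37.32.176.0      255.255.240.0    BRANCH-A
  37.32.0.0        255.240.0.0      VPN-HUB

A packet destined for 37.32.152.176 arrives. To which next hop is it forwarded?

Routes whose prefix contains 37.32.152.176:
  0.0.0.0/0 (default, matches everything) -> BRANCH-B
  36.0.0.0/6 (36.0.0.0 - 39.255.255.255) -> CORE
  37.0.0.0/9 (37.0.0.0 - 37.127.255.255) -> DIST1
  37.32.0.0/11 (37.32.0.0 - 37.63.255.255) -> ACCESS1
  37.32.0.0/12 (37.32.0.0 - 37.47.255.255) -> VPN-HUB
More-specific entries that do NOT match:
  37.32.152.192/26 (37.32.152.192 - 37.32.152.255) does not contain 37.32.152.176
  37.32.154.128/26 (37.32.154.128 - 37.32.154.191) does not contain 37.32.152.176
  37.32.152.0/26 (37.32.152.0 - 37.32.152.63) does not contain 37.32.152.176
  37.32.152.0/25 (37.32.152.0 - 37.32.152.127) does not contain 37.32.152.176
  37.32.176.0/20 (37.32.176.0 - 37.32.191.255) does not contain 37.32.152.176
  37.32.160.0/19 (37.32.160.0 - 37.32.191.255) does not contain 37.32.152.176
  37.48.0.0/13 (37.48.0.0 - 37.55.255.255) does not contain 37.32.152.176
Longest matching prefix is /12 -> next hop VPN-HUB.

VPN-HUB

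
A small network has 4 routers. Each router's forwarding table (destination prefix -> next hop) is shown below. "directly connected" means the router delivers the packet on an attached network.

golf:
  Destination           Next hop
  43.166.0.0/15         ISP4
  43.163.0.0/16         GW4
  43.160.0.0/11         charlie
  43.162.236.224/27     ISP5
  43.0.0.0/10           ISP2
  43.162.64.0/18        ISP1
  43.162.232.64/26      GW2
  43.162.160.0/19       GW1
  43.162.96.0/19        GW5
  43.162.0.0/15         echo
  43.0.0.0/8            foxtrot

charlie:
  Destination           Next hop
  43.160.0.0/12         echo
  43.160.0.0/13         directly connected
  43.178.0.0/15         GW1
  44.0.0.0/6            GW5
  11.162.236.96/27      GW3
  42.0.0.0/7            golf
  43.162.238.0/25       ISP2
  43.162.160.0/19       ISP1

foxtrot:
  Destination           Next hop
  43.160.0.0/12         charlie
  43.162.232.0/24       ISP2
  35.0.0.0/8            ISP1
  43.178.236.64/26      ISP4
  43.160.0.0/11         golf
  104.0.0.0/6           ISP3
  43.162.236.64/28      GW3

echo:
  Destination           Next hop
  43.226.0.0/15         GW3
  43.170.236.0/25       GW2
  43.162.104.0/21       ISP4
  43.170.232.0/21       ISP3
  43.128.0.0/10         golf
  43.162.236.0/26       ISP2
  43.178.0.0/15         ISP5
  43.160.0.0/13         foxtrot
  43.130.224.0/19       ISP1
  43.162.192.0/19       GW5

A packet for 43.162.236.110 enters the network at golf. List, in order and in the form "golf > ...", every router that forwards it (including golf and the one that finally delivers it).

At golf: longest match for 43.162.236.110 is 43.162.0.0/15 -> echo
At echo: longest match for 43.162.236.110 is 43.160.0.0/13 -> foxtrot
At foxtrot: longest match for 43.162.236.110 is 43.160.0.0/12 -> charlie
At charlie: longest match for 43.162.236.110 is 43.160.0.0/13 -> directly connected

golf > echo > foxtrot > charlie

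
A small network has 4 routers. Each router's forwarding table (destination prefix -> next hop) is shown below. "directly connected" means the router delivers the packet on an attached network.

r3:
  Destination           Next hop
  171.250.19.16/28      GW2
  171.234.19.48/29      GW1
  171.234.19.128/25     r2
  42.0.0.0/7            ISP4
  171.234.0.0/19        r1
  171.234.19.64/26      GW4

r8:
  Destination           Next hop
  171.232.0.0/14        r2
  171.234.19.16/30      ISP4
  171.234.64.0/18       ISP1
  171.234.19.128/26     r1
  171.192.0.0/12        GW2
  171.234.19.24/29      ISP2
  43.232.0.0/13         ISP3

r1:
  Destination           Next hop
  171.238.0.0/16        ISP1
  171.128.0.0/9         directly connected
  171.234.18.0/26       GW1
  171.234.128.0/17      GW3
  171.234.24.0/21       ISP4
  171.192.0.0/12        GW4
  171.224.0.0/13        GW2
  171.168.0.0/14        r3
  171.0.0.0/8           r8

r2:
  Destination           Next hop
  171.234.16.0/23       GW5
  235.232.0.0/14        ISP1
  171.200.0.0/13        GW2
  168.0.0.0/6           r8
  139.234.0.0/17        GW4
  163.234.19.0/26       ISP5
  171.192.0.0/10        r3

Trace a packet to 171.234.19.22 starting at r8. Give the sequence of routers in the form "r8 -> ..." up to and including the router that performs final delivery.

At r8: longest match for 171.234.19.22 is 171.232.0.0/14 -> r2
At r2: longest match for 171.234.19.22 is 171.192.0.0/10 -> r3
At r3: longest match for 171.234.19.22 is 171.234.0.0/19 -> r1
At r1: longest match for 171.234.19.22 is 171.128.0.0/9 -> directly connected

r8 -> r2 -> r3 -> r1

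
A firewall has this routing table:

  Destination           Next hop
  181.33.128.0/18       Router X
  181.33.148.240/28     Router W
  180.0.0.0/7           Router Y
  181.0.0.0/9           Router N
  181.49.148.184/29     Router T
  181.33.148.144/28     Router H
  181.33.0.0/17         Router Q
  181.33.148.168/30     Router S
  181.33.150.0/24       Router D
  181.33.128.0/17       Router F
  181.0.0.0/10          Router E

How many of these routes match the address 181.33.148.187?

Prefixes containing 181.33.148.187:
  180.0.0.0/7 (180.0.0.0 - 181.255.255.255)
  181.0.0.0/9 (181.0.0.0 - 181.127.255.255)
  181.0.0.0/10 (181.0.0.0 - 181.63.255.255)
  181.33.128.0/17 (181.33.128.0 - 181.33.255.255)
  181.33.128.0/18 (181.33.128.0 - 181.33.191.255)
Total matching entries: 5.

5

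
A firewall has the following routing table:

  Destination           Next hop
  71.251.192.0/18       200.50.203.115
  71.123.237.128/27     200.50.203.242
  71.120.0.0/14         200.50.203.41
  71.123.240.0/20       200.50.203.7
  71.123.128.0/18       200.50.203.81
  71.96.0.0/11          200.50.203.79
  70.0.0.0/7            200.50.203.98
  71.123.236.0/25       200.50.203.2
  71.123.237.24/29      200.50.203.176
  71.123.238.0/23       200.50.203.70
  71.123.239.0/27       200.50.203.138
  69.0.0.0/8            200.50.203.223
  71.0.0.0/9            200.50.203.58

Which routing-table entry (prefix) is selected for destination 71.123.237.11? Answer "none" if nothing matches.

71.120.0.0/14

Entries matching 71.123.237.11:
  70.0.0.0/7 (70.0.0.0 - 71.255.255.255)
  71.0.0.0/9 (71.0.0.0 - 71.127.255.255)
  71.96.0.0/11 (71.96.0.0 - 71.127.255.255)
  71.120.0.0/14 (71.120.0.0 - 71.123.255.255)
Most specific is 71.120.0.0/14.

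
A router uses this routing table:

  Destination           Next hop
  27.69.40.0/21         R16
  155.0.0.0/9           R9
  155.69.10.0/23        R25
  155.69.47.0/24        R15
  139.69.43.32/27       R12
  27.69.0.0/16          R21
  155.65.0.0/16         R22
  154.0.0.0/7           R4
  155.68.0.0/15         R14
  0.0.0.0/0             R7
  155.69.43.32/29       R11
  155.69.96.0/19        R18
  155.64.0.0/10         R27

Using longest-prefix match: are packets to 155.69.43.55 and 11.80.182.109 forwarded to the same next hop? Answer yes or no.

155.69.43.55: longest match 155.68.0.0/15 -> R14
11.80.182.109: longest match 0.0.0.0/0 -> R7

no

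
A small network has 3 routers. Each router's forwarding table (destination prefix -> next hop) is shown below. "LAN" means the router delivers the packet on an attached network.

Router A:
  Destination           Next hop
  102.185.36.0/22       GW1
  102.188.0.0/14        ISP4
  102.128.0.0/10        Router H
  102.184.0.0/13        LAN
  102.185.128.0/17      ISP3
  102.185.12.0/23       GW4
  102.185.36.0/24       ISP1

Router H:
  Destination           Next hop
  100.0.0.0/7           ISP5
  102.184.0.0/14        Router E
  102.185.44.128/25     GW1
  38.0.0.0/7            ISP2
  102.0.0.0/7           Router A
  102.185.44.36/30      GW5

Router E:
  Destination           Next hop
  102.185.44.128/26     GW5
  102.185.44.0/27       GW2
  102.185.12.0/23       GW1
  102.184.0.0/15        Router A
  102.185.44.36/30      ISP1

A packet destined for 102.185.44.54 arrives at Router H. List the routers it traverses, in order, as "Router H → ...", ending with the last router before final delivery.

At Router H: longest match for 102.185.44.54 is 102.184.0.0/14 -> Router E
At Router E: longest match for 102.185.44.54 is 102.184.0.0/15 -> Router A
At Router A: longest match for 102.185.44.54 is 102.184.0.0/13 -> LAN

Router H → Router E → Router A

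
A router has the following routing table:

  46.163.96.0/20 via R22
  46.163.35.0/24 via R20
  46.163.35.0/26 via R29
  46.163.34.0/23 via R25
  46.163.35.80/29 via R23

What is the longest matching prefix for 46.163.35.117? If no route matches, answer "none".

46.163.35.0/24

Entries matching 46.163.35.117:
  46.163.34.0/23 (46.163.34.0 - 46.163.35.255)
  46.163.35.0/24 (46.163.35.0 - 46.163.35.255)
Most specific is 46.163.35.0/24.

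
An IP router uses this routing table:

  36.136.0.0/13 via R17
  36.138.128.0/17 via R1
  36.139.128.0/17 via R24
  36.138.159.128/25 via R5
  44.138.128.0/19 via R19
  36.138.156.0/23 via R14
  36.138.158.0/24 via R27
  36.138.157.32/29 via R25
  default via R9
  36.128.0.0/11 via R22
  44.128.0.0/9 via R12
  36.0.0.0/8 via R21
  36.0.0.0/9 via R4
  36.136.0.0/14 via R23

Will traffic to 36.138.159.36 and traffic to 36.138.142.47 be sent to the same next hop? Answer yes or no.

yes

36.138.159.36: longest match 36.138.128.0/17 -> R1
36.138.142.47: longest match 36.138.128.0/17 -> R1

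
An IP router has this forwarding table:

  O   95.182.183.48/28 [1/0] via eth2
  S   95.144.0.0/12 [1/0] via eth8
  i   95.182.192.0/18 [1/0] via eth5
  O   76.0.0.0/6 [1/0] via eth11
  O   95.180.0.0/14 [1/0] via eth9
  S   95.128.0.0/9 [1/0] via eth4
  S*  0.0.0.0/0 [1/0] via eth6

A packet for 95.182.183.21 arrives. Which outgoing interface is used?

eth9

Routes whose prefix contains 95.182.183.21:
  0.0.0.0/0 (default, matches everything) -> eth6
  95.128.0.0/9 (95.128.0.0 - 95.255.255.255) -> eth4
  95.180.0.0/14 (95.180.0.0 - 95.183.255.255) -> eth9
More-specific entries that do NOT match:
  95.182.183.48/28 (95.182.183.48 - 95.182.183.63) does not contain 95.182.183.21
  95.182.192.0/18 (95.182.192.0 - 95.182.255.255) does not contain 95.182.183.21
Longest matching prefix is /14 -> interface eth9.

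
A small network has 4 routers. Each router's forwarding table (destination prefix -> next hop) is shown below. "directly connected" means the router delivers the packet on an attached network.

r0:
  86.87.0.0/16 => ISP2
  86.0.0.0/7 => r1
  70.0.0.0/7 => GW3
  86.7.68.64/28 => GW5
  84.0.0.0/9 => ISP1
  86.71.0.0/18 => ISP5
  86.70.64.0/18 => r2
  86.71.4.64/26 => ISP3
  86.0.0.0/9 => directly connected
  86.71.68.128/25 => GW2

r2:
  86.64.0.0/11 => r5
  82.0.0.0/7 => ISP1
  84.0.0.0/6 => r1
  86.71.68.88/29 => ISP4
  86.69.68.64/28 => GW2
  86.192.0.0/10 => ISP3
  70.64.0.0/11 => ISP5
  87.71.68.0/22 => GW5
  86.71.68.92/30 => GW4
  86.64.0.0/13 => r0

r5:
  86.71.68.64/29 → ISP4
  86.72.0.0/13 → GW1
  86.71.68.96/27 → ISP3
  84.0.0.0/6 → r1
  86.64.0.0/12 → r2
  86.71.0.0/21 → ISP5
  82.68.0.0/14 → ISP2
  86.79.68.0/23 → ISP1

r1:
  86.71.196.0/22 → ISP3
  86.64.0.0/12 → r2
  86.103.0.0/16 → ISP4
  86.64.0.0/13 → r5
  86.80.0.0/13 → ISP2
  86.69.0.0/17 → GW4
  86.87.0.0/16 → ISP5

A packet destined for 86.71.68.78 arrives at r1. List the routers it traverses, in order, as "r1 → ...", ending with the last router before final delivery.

At r1: longest match for 86.71.68.78 is 86.64.0.0/13 -> r5
At r5: longest match for 86.71.68.78 is 86.64.0.0/12 -> r2
At r2: longest match for 86.71.68.78 is 86.64.0.0/13 -> r0
At r0: longest match for 86.71.68.78 is 86.0.0.0/9 -> directly connected

r1 → r5 → r2 → r0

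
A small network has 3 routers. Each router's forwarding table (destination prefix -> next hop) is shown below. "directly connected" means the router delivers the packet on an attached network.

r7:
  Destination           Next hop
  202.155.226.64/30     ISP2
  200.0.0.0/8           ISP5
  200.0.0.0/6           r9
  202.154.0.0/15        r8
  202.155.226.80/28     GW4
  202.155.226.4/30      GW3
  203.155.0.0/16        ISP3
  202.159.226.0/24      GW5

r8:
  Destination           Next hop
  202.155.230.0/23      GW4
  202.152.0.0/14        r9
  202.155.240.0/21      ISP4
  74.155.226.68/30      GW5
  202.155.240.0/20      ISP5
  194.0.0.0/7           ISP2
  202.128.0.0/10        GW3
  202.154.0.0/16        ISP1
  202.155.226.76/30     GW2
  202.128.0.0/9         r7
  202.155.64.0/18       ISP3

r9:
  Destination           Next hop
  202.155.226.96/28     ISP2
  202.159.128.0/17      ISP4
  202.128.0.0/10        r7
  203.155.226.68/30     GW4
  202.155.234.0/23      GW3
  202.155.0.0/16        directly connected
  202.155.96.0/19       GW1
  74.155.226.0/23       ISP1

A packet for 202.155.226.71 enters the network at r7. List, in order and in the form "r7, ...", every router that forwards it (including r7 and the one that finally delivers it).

At r7: longest match for 202.155.226.71 is 202.154.0.0/15 -> r8
At r8: longest match for 202.155.226.71 is 202.152.0.0/14 -> r9
At r9: longest match for 202.155.226.71 is 202.155.0.0/16 -> directly connected

r7, r8, r9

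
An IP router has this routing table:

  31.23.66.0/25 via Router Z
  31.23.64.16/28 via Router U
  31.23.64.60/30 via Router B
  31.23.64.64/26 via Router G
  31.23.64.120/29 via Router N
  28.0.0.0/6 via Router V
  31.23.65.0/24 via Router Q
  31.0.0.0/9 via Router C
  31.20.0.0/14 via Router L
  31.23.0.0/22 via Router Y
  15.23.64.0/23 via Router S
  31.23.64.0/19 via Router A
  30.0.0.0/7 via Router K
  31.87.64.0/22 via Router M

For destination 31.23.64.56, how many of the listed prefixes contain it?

5

Prefixes containing 31.23.64.56:
  28.0.0.0/6 (28.0.0.0 - 31.255.255.255)
  30.0.0.0/7 (30.0.0.0 - 31.255.255.255)
  31.0.0.0/9 (31.0.0.0 - 31.127.255.255)
  31.20.0.0/14 (31.20.0.0 - 31.23.255.255)
  31.23.64.0/19 (31.23.64.0 - 31.23.95.255)
Total matching entries: 5.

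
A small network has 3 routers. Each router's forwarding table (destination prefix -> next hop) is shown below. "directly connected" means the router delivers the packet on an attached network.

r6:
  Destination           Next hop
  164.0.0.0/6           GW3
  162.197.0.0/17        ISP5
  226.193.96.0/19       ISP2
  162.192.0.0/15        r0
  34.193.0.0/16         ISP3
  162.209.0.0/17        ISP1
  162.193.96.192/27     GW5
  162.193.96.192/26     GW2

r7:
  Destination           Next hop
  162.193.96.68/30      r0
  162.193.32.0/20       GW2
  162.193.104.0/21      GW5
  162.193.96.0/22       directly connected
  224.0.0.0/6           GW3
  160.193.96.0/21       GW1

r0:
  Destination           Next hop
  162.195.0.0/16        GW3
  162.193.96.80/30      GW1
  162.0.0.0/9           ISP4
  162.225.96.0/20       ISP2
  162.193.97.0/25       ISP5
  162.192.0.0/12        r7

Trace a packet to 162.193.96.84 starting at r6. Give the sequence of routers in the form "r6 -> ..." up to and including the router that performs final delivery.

At r6: longest match for 162.193.96.84 is 162.192.0.0/15 -> r0
At r0: longest match for 162.193.96.84 is 162.192.0.0/12 -> r7
At r7: longest match for 162.193.96.84 is 162.193.96.0/22 -> directly connected

r6 -> r0 -> r7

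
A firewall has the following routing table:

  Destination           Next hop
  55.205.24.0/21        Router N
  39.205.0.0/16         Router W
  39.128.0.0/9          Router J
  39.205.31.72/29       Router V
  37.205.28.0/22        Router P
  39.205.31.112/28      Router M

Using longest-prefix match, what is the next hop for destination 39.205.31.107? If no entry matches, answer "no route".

Router W

Routes whose prefix contains 39.205.31.107:
  39.128.0.0/9 (39.128.0.0 - 39.255.255.255) -> Router J
  39.205.0.0/16 (39.205.0.0 - 39.205.255.255) -> Router W
More-specific entries that do NOT match:
  39.205.31.72/29 (39.205.31.72 - 39.205.31.79) does not contain 39.205.31.107
  39.205.31.112/28 (39.205.31.112 - 39.205.31.127) does not contain 39.205.31.107
  37.205.28.0/22 (37.205.28.0 - 37.205.31.255) does not contain 39.205.31.107
  55.205.24.0/21 (55.205.24.0 - 55.205.31.255) does not contain 39.205.31.107
Longest matching prefix is /16 -> next hop Router W.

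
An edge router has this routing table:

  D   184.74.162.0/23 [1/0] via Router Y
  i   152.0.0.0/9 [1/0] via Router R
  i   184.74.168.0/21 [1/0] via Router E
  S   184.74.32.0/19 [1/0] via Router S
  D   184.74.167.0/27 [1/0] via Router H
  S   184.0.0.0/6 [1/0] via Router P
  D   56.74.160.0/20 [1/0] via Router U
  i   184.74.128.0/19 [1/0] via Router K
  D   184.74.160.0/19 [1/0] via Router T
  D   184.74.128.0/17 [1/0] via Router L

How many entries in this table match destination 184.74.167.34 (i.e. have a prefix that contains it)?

Prefixes containing 184.74.167.34:
  184.0.0.0/6 (184.0.0.0 - 187.255.255.255)
  184.74.128.0/17 (184.74.128.0 - 184.74.255.255)
  184.74.160.0/19 (184.74.160.0 - 184.74.191.255)
Total matching entries: 3.

3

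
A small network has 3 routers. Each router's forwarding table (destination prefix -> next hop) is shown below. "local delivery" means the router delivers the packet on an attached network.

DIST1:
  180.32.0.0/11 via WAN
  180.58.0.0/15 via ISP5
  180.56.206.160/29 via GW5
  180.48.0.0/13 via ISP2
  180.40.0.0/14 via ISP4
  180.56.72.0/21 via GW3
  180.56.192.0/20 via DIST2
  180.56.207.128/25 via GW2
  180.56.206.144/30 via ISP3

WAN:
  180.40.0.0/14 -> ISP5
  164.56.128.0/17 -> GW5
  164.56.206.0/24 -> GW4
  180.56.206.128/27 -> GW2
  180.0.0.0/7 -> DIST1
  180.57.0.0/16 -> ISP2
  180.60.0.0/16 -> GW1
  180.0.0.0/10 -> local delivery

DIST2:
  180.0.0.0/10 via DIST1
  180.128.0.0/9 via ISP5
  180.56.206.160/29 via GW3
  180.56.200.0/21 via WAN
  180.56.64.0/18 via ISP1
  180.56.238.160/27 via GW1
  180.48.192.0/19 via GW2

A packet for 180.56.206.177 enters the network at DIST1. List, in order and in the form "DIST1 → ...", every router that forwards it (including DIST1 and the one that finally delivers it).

At DIST1: longest match for 180.56.206.177 is 180.56.192.0/20 -> DIST2
At DIST2: longest match for 180.56.206.177 is 180.56.200.0/21 -> WAN
At WAN: longest match for 180.56.206.177 is 180.0.0.0/10 -> local delivery

DIST1 → DIST2 → WAN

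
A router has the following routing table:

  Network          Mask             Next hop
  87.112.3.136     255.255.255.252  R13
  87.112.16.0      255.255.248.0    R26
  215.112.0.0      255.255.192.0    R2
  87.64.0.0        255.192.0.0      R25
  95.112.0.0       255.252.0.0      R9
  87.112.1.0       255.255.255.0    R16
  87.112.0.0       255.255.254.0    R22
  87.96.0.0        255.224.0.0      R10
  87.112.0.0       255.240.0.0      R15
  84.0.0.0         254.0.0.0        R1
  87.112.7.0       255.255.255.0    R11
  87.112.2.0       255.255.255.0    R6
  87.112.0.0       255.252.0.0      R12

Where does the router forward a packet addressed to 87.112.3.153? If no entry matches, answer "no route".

Routes whose prefix contains 87.112.3.153:
  87.64.0.0/10 (87.64.0.0 - 87.127.255.255) -> R25
  87.96.0.0/11 (87.96.0.0 - 87.127.255.255) -> R10
  87.112.0.0/12 (87.112.0.0 - 87.127.255.255) -> R15
  87.112.0.0/14 (87.112.0.0 - 87.115.255.255) -> R12
More-specific entries that do NOT match:
  87.112.3.136/30 (87.112.3.136 - 87.112.3.139) does not contain 87.112.3.153
  87.112.1.0/24 (87.112.1.0 - 87.112.1.255) does not contain 87.112.3.153
  87.112.7.0/24 (87.112.7.0 - 87.112.7.255) does not contain 87.112.3.153
  87.112.2.0/24 (87.112.2.0 - 87.112.2.255) does not contain 87.112.3.153
  87.112.0.0/23 (87.112.0.0 - 87.112.1.255) does not contain 87.112.3.153
  87.112.16.0/21 (87.112.16.0 - 87.112.23.255) does not contain 87.112.3.153
  215.112.0.0/18 (215.112.0.0 - 215.112.63.255) does not contain 87.112.3.153
Longest matching prefix is /14 -> next hop R12.

R12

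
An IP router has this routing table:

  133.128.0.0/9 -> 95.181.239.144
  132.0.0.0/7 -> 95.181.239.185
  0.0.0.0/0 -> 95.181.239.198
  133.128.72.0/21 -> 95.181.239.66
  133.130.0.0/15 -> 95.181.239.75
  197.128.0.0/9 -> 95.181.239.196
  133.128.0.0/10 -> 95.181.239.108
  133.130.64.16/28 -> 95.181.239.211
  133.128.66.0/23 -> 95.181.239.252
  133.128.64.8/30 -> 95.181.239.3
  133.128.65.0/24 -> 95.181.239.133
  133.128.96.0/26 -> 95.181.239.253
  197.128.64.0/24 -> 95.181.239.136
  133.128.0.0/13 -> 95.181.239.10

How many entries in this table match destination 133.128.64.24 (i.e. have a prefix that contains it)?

Prefixes containing 133.128.64.24:
  0.0.0.0/0 (default, matches everything)
  132.0.0.0/7 (132.0.0.0 - 133.255.255.255)
  133.128.0.0/9 (133.128.0.0 - 133.255.255.255)
  133.128.0.0/10 (133.128.0.0 - 133.191.255.255)
  133.128.0.0/13 (133.128.0.0 - 133.135.255.255)
Total matching entries: 5.

5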